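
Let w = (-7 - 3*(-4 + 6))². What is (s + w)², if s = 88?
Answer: 66049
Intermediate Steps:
w = 169 (w = (-7 - 3*2)² = (-7 - 6)² = (-13)² = 169)
(s + w)² = (88 + 169)² = 257² = 66049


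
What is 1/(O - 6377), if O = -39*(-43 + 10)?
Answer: -1/5090 ≈ -0.00019646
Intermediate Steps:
O = 1287 (O = -39*(-33) = 1287)
1/(O - 6377) = 1/(1287 - 6377) = 1/(-5090) = -1/5090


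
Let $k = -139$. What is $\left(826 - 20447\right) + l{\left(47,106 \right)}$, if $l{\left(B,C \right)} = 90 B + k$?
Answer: $-15530$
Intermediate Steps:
$l{\left(B,C \right)} = -139 + 90 B$ ($l{\left(B,C \right)} = 90 B - 139 = -139 + 90 B$)
$\left(826 - 20447\right) + l{\left(47,106 \right)} = \left(826 - 20447\right) + \left(-139 + 90 \cdot 47\right) = -19621 + \left(-139 + 4230\right) = -19621 + 4091 = -15530$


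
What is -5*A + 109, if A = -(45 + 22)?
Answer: 444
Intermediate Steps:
A = -67 (A = -1*67 = -67)
-5*A + 109 = -5*(-67) + 109 = 335 + 109 = 444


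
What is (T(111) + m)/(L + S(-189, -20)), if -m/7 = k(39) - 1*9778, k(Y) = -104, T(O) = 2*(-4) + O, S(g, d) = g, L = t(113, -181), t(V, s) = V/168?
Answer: -11638536/31639 ≈ -367.85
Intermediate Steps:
t(V, s) = V/168 (t(V, s) = V*(1/168) = V/168)
L = 113/168 (L = (1/168)*113 = 113/168 ≈ 0.67262)
T(O) = -8 + O
m = 69174 (m = -7*(-104 - 1*9778) = -7*(-104 - 9778) = -7*(-9882) = 69174)
(T(111) + m)/(L + S(-189, -20)) = ((-8 + 111) + 69174)/(113/168 - 189) = (103 + 69174)/(-31639/168) = 69277*(-168/31639) = -11638536/31639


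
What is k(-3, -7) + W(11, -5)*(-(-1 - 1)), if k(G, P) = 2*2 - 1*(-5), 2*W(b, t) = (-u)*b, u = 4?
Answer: -35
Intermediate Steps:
W(b, t) = -2*b (W(b, t) = ((-1*4)*b)/2 = (-4*b)/2 = -2*b)
k(G, P) = 9 (k(G, P) = 4 + 5 = 9)
k(-3, -7) + W(11, -5)*(-(-1 - 1)) = 9 + (-2*11)*(-(-1 - 1)) = 9 - (-22)*(-2) = 9 - 22*2 = 9 - 44 = -35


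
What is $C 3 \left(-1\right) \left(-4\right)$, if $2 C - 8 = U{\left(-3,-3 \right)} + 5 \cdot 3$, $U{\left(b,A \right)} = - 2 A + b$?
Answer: $156$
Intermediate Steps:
$U{\left(b,A \right)} = b - 2 A$
$C = 13$ ($C = 4 + \frac{\left(-3 - -6\right) + 5 \cdot 3}{2} = 4 + \frac{\left(-3 + 6\right) + 15}{2} = 4 + \frac{3 + 15}{2} = 4 + \frac{1}{2} \cdot 18 = 4 + 9 = 13$)
$C 3 \left(-1\right) \left(-4\right) = 13 \cdot 3 \left(-1\right) \left(-4\right) = 13 \left(\left(-3\right) \left(-4\right)\right) = 13 \cdot 12 = 156$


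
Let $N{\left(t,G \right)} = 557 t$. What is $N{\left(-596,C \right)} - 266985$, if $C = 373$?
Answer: $-598957$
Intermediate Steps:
$N{\left(-596,C \right)} - 266985 = 557 \left(-596\right) - 266985 = -331972 - 266985 = -598957$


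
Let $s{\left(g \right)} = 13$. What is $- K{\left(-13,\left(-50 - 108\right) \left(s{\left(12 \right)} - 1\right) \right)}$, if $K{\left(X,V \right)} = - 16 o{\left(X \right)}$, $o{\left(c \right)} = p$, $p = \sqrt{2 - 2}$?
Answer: $0$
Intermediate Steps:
$p = 0$ ($p = \sqrt{0} = 0$)
$o{\left(c \right)} = 0$
$K{\left(X,V \right)} = 0$ ($K{\left(X,V \right)} = \left(-16\right) 0 = 0$)
$- K{\left(-13,\left(-50 - 108\right) \left(s{\left(12 \right)} - 1\right) \right)} = \left(-1\right) 0 = 0$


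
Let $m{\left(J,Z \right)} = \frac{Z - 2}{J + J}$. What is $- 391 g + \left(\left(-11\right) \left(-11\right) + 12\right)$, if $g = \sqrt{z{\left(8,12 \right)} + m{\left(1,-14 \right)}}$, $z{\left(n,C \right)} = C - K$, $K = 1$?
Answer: $133 - 391 \sqrt{3} \approx -544.23$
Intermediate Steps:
$m{\left(J,Z \right)} = \frac{-2 + Z}{2 J}$
$z{\left(n,C \right)} = -1 + C$ ($z{\left(n,C \right)} = C - 1 = -1 + C$)
$g = \sqrt{3}$ ($g = \sqrt{\left(-1 + 12\right) + \frac{-2 - 14}{2 \cdot 1}} = \sqrt{11 + \frac{1}{2} \cdot 1 \left(-16\right)} = \sqrt{11 - 8} = \sqrt{3} \approx 1.732$)
$- 391 g + \left(\left(-11\right) \left(-11\right) + 12\right) = - 391 \sqrt{3} + \left(\left(-11\right) \left(-11\right) + 12\right) = - 391 \sqrt{3} + \left(121 + 12\right) = - 391 \sqrt{3} + 133 = 133 - 391 \sqrt{3}$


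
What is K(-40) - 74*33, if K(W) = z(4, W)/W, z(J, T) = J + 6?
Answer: -9769/4 ≈ -2442.3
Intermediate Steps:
z(J, T) = 6 + J
K(W) = 10/W (K(W) = (6 + 4)/W = 10/W)
K(-40) - 74*33 = 10/(-40) - 74*33 = 10*(-1/40) - 2442 = -¼ - 2442 = -9769/4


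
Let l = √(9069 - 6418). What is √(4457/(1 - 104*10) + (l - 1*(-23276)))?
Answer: √(25122299973 + 1079521*√2651)/1039 ≈ 152.72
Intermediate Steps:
l = √2651 ≈ 51.488
√(4457/(1 - 104*10) + (l - 1*(-23276))) = √(4457/(1 - 104*10) + (√2651 - 1*(-23276))) = √(4457/(1 - 1040) + (√2651 + 23276)) = √(4457/(-1039) + (23276 + √2651)) = √(4457*(-1/1039) + (23276 + √2651)) = √(-4457/1039 + (23276 + √2651)) = √(24179307/1039 + √2651)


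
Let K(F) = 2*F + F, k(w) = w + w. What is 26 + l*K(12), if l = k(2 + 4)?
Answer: 458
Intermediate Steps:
k(w) = 2*w
l = 12 (l = 2*(2 + 4) = 2*6 = 12)
K(F) = 3*F
26 + l*K(12) = 26 + 12*(3*12) = 26 + 12*36 = 26 + 432 = 458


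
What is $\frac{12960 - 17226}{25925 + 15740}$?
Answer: $- \frac{4266}{41665} \approx -0.10239$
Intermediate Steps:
$\frac{12960 - 17226}{25925 + 15740} = - \frac{4266}{41665}$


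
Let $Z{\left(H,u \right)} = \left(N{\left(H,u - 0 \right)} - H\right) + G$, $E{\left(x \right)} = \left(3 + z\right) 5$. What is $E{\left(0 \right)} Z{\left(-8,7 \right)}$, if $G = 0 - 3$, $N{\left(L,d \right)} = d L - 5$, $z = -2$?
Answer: $-280$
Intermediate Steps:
$E{\left(x \right)} = 5$ ($E{\left(x \right)} = \left(3 - 2\right) 5 = 1 \cdot 5 = 5$)
$N{\left(L,d \right)} = -5 + L d$ ($N{\left(L,d \right)} = L d - 5 = -5 + L d$)
$G = -3$ ($G = 0 - 3 = -3$)
$Z{\left(H,u \right)} = -8 - H + H u$ ($Z{\left(H,u \right)} = \left(\left(-5 + H \left(u - 0\right)\right) - H\right) - 3 = \left(\left(-5 + H \left(u + 0\right)\right) - H\right) - 3 = \left(\left(-5 + H u\right) - H\right) - 3 = \left(-5 - H + H u\right) - 3 = -8 - H + H u$)
$E{\left(0 \right)} Z{\left(-8,7 \right)} = 5 \left(-8 - -8 - 56\right) = 5 \left(-8 + 8 - 56\right) = 5 \left(-56\right) = -280$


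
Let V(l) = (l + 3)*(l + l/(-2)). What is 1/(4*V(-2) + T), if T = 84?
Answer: 1/80 ≈ 0.012500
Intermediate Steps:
V(l) = l*(3 + l)/2 (V(l) = (3 + l)*(l + l*(-½)) = (3 + l)*(l - l/2) = (3 + l)*(l/2) = l*(3 + l)/2)
1/(4*V(-2) + T) = 1/(4*((½)*(-2)*(3 - 2)) + 84) = 1/(4*((½)*(-2)*1) + 84) = 1/(4*(-1) + 84) = 1/(-4 + 84) = 1/80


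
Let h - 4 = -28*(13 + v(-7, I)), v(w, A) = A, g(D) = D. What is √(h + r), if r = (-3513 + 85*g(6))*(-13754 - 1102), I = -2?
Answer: 2*√11153066 ≈ 6679.2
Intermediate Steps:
r = 44612568 (r = (-3513 + 85*6)*(-13754 - 1102) = (-3513 + 510)*(-14856) = -3003*(-14856) = 44612568)
h = -304 (h = 4 - 28*(13 - 2) = 4 - 28*11 = 4 - 308 = -304)
√(h + r) = √(-304 + 44612568) = √44612264 = 2*√11153066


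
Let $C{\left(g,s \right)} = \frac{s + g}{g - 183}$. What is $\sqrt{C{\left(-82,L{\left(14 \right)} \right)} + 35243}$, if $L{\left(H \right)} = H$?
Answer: $\frac{\sqrt{2474957695}}{265} \approx 187.73$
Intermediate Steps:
$C{\left(g,s \right)} = \frac{g + s}{-183 + g}$
$\sqrt{C{\left(-82,L{\left(14 \right)} \right)} + 35243} = \sqrt{\frac{-82 + 14}{-183 - 82} + 35243} = \sqrt{\frac{1}{-265} \left(-68\right) + 35243} = \sqrt{\left(- \frac{1}{265}\right) \left(-68\right) + 35243} = \sqrt{\frac{68}{265} + 35243} = \sqrt{\frac{9339463}{265}} = \frac{\sqrt{2474957695}}{265}$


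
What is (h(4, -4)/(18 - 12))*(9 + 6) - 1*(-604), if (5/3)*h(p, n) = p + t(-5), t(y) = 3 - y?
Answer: 622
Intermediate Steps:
h(p, n) = 24/5 + 3*p/5 (h(p, n) = 3*(p + (3 - 1*(-5)))/5 = 3*(p + (3 + 5))/5 = 3*(p + 8)/5 = 3*(8 + p)/5 = 24/5 + 3*p/5)
(h(4, -4)/(18 - 12))*(9 + 6) - 1*(-604) = ((24/5 + (3/5)*4)/(18 - 12))*(9 + 6) - 1*(-604) = ((24/5 + 12/5)/6)*15 + 604 = ((36/5)*(1/6))*15 + 604 = (6/5)*15 + 604 = 18 + 604 = 622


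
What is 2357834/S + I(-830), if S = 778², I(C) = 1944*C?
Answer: -488317740923/302642 ≈ -1.6135e+6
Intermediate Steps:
S = 605284
2357834/S + I(-830) = 2357834/605284 + 1944*(-830) = 2357834*(1/605284) - 1613520 = 1178917/302642 - 1613520 = -488317740923/302642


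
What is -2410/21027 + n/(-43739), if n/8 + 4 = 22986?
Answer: -3971351102/919699953 ≈ -4.3181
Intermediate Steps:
n = 183856 (n = -32 + 8*22986 = -32 + 183888 = 183856)
-2410/21027 + n/(-43739) = -2410/21027 + 183856/(-43739) = -2410*1/21027 + 183856*(-1/43739) = -2410/21027 - 183856/43739 = -3971351102/919699953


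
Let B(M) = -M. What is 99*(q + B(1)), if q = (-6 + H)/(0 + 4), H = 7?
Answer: -297/4 ≈ -74.250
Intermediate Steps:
q = 1/4 (q = (-6 + 7)/(0 + 4) = 1/4 ≈ 0.25000)
99*(q + B(1)) = 99*(1/4 - 1*1) = 99*(1/4 - 1) = 99*(-3/4) = -297/4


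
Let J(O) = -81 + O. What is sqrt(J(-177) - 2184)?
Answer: I*sqrt(2442) ≈ 49.417*I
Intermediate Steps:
sqrt(J(-177) - 2184) = sqrt((-81 - 177) - 2184) = sqrt(-258 - 2184) = sqrt(-2442) = I*sqrt(2442)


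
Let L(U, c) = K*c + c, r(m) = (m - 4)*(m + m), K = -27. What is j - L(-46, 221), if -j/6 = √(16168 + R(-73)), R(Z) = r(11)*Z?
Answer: 5746 - 6*√4926 ≈ 5324.9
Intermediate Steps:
r(m) = 2*m*(-4 + m) (r(m) = (-4 + m)*(2*m) = 2*m*(-4 + m))
R(Z) = 154*Z (R(Z) = (2*11*(-4 + 11))*Z = (2*11*7)*Z = 154*Z)
L(U, c) = -26*c (L(U, c) = -27*c + c = -26*c)
j = -6*√4926 (j = -6*√(16168 + 154*(-73)) = -6*√(16168 - 11242) = -6*√4926 ≈ -421.11)
j - L(-46, 221) = -6*√4926 - (-26)*221 = -6*√4926 - 1*(-5746) = -6*√4926 + 5746 = 5746 - 6*√4926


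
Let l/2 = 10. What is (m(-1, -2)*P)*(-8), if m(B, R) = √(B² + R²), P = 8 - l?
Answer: 96*√5 ≈ 214.66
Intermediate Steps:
l = 20 (l = 2*10 = 20)
P = -12 (P = 8 - 1*20 = 8 - 20 = -12)
(m(-1, -2)*P)*(-8) = (√((-1)² + (-2)²)*(-12))*(-8) = (√(1 + 4)*(-12))*(-8) = (√5*(-12))*(-8) = -12*√5*(-8) = 96*√5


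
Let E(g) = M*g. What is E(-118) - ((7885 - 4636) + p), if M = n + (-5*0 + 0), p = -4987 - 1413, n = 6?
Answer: 2443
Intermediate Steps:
p = -6400
M = 6 (M = 6 + (-5*0 + 0) = 6 + (0 + 0) = 6 + 0 = 6)
E(g) = 6*g
E(-118) - ((7885 - 4636) + p) = 6*(-118) - ((7885 - 4636) - 6400) = -708 - (3249 - 6400) = -708 - 1*(-3151) = -708 + 3151 = 2443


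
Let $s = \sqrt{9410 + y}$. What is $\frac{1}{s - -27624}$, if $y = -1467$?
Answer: $\frac{27624}{763077433} - \frac{13 \sqrt{47}}{763077433} \approx 3.6084 \cdot 10^{-5}$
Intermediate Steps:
$s = 13 \sqrt{47}$ ($s = \sqrt{9410 - 1467} = \sqrt{7943} = 13 \sqrt{47} \approx 89.124$)
$\frac{1}{s - -27624} = \frac{1}{13 \sqrt{47} - -27624} = \frac{1}{13 \sqrt{47} + 27624} = \frac{1}{27624 + 13 \sqrt{47}}$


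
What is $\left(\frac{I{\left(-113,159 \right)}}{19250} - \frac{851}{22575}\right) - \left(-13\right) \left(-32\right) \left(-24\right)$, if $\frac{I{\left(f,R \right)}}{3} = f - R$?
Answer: $\frac{12396284563}{1241625} \approx 9983.9$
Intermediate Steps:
$I{\left(f,R \right)} = - 3 R + 3 f$ ($I{\left(f,R \right)} = 3 \left(f - R\right) = - 3 R + 3 f$)
$\left(\frac{I{\left(-113,159 \right)}}{19250} - \frac{851}{22575}\right) - \left(-13\right) \left(-32\right) \left(-24\right) = \left(\frac{\left(-3\right) 159 + 3 \left(-113\right)}{19250} - \frac{851}{22575}\right) - \left(-13\right) \left(-32\right) \left(-24\right) = \left(\left(-477 - 339\right) \frac{1}{19250} - \frac{851}{22575}\right) - 416 \left(-24\right) = \left(\left(-816\right) \frac{1}{19250} - \frac{851}{22575}\right) - -9984 = \left(- \frac{408}{9625} - \frac{851}{22575}\right) + 9984 = - \frac{99437}{1241625} + 9984 = \frac{12396284563}{1241625}$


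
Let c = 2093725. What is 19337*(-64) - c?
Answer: -3331293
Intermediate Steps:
19337*(-64) - c = 19337*(-64) - 1*2093725 = -1237568 - 2093725 = -3331293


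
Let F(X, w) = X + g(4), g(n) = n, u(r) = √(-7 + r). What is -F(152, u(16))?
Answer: -156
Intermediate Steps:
F(X, w) = 4 + X (F(X, w) = X + 4 = 4 + X)
-F(152, u(16)) = -(4 + 152) = -1*156 = -156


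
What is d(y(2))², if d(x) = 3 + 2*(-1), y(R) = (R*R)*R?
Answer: 1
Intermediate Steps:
y(R) = R³ (y(R) = R²*R = R³)
d(x) = 1 (d(x) = 3 - 2 = 1)
d(y(2))² = 1² = 1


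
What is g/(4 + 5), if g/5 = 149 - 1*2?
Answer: 245/3 ≈ 81.667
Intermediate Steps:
g = 735 (g = 5*(149 - 1*2) = 5*(149 - 2) = 5*147 = 735)
g/(4 + 5) = 735/(4 + 5) = 735/9 = 735*(⅑) = 245/3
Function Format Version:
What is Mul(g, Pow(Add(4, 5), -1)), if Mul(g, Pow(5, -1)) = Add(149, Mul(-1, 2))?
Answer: Rational(245, 3) ≈ 81.667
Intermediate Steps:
g = 735 (g = Mul(5, Add(149, Mul(-1, 2))) = Mul(5, Add(149, -2)) = Mul(5, 147) = 735)
Mul(g, Pow(Add(4, 5), -1)) = Mul(735, Pow(Add(4, 5), -1)) = Mul(735, Pow(9, -1)) = Mul(735, Rational(1, 9)) = Rational(245, 3)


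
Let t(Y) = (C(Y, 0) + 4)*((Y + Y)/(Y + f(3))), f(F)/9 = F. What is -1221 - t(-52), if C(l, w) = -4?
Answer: -1221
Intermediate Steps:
f(F) = 9*F
t(Y) = 0 (t(Y) = (-4 + 4)*((Y + Y)/(Y + 9*3)) = 0*((2*Y)/(Y + 27)) = 0*((2*Y)/(27 + Y)) = 0*(2*Y/(27 + Y)) = 0)
-1221 - t(-52) = -1221 - 1*0 = -1221 + 0 = -1221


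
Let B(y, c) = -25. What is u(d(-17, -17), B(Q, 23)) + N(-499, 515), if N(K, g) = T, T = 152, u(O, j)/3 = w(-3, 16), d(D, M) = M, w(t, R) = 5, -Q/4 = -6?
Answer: 167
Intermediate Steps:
Q = 24 (Q = -4*(-6) = 24)
u(O, j) = 15 (u(O, j) = 3*5 = 15)
N(K, g) = 152
u(d(-17, -17), B(Q, 23)) + N(-499, 515) = 15 + 152 = 167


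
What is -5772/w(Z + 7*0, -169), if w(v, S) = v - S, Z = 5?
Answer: -962/29 ≈ -33.172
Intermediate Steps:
-5772/w(Z + 7*0, -169) = -5772/((5 + 7*0) - 1*(-169)) = -5772/((5 + 0) + 169) = -5772/(5 + 169) = -5772/174 = -5772*1/174 = -962/29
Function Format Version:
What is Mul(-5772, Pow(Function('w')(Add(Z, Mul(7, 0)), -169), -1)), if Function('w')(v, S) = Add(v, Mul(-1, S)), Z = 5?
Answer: Rational(-962, 29) ≈ -33.172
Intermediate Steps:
Mul(-5772, Pow(Function('w')(Add(Z, Mul(7, 0)), -169), -1)) = Mul(-5772, Pow(Add(Add(5, Mul(7, 0)), Mul(-1, -169)), -1)) = Mul(-5772, Pow(Add(Add(5, 0), 169), -1)) = Mul(-5772, Pow(Add(5, 169), -1)) = Mul(-5772, Pow(174, -1)) = Mul(-5772, Rational(1, 174)) = Rational(-962, 29)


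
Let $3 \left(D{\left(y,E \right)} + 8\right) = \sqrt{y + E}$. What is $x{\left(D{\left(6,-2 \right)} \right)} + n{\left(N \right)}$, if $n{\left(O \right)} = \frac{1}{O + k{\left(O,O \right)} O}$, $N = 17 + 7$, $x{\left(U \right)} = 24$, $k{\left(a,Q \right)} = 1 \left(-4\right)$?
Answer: $\frac{1727}{72} \approx 23.986$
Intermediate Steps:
$k{\left(a,Q \right)} = -4$
$D{\left(y,E \right)} = -8 + \frac{\sqrt{E + y}}{3}$ ($D{\left(y,E \right)} = -8 + \frac{\sqrt{y + E}}{3} = -8 + \frac{\sqrt{E + y}}{3}$)
$N = 24$
$n{\left(O \right)} = - \frac{1}{3 O}$ ($n{\left(O \right)} = \frac{1}{O - 4 O} = \frac{1}{\left(-3\right) O} = - \frac{1}{3 O}$)
$x{\left(D{\left(6,-2 \right)} \right)} + n{\left(N \right)} = 24 - \frac{1}{3 \cdot 24} = 24 - \frac{1}{72} = \frac{1727}{72}$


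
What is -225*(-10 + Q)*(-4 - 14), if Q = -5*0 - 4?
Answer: -56700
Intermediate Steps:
Q = -4 (Q = 0 - 4 = -4)
-225*(-10 + Q)*(-4 - 14) = -225*(-10 - 4)*(-4 - 14) = -(-3150)*(-18) = -225*252 = -56700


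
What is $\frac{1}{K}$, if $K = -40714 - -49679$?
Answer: $\frac{1}{8965} \approx 0.00011154$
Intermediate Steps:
$K = 8965$ ($K = -40714 + 49679 = 8965$)
$\frac{1}{K} = \frac{1}{8965}$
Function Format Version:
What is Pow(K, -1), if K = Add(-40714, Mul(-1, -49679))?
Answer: Rational(1, 8965) ≈ 0.00011154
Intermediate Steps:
K = 8965 (K = Add(-40714, 49679) = 8965)
Pow(K, -1) = Pow(8965, -1) = Rational(1, 8965)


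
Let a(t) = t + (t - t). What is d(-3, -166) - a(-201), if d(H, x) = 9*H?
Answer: 174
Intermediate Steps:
a(t) = t (a(t) = t + 0 = t)
d(-3, -166) - a(-201) = 9*(-3) - 1*(-201) = -27 + 201 = 174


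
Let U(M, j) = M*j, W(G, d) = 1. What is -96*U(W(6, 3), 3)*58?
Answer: -16704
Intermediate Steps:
-96*U(W(6, 3), 3)*58 = -96*3*58 = -288*58 = -16704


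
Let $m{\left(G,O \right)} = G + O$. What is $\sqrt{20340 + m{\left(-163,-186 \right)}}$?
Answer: $\sqrt{19991} \approx 141.39$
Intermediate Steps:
$\sqrt{20340 + m{\left(-163,-186 \right)}} = \sqrt{20340 - 349} = \sqrt{19991}$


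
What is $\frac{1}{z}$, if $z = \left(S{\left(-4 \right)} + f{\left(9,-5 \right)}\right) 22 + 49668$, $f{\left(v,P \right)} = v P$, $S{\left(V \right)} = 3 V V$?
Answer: $\frac{1}{49734} \approx 2.0107 \cdot 10^{-5}$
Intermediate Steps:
$S{\left(V \right)} = 3 V^{2}$
$f{\left(v,P \right)} = P v$
$z = 49734$ ($z = \left(3 \left(-4\right)^{2} - 45\right) 22 + 49668 = \left(3 \cdot 16 - 45\right) 22 + 49668 = \left(48 - 45\right) 22 + 49668 = 3 \cdot 22 + 49668 = 66 + 49668 = 49734$)
$\frac{1}{z} = \frac{1}{49734}$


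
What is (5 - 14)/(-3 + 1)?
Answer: 9/2 ≈ 4.5000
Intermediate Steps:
(5 - 14)/(-3 + 1) = -9/(-2) = -½*(-9) = 9/2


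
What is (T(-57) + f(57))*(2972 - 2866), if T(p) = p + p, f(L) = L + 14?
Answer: -4558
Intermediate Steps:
f(L) = 14 + L
T(p) = 2*p
(T(-57) + f(57))*(2972 - 2866) = (2*(-57) + (14 + 57))*(2972 - 2866) = (-114 + 71)*106 = -43*106 = -4558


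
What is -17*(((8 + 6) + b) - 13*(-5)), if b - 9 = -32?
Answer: -952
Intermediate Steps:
b = -23 (b = 9 - 32 = -23)
-17*(((8 + 6) + b) - 13*(-5)) = -17*(((8 + 6) - 23) - 13*(-5)) = -17*((14 - 23) + 65) = -17*(-9 + 65) = -17*56 = -952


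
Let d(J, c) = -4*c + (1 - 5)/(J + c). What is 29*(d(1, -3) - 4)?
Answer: 290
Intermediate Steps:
d(J, c) = -4*c - 4/(J + c)
29*(d(1, -3) - 4) = 29*(4*(-1 - 1*(-3)**2 - 1*1*(-3))/(1 - 3) - 4) = 29*(4*(-1 - 1*9 + 3)/(-2) - 4) = 29*(4*(-1/2)*(-1 - 9 + 3) - 4) = 29*(4*(-1/2)*(-7) - 4) = 29*(14 - 4) = 29*10 = 290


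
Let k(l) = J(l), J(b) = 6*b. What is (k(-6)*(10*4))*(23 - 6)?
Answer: -24480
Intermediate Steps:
k(l) = 6*l
(k(-6)*(10*4))*(23 - 6) = ((6*(-6))*(10*4))*(23 - 6) = -36*40*17 = -1440*17 = -24480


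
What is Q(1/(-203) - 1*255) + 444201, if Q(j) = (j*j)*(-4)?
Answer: 7586203985/41209 ≈ 1.8409e+5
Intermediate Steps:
Q(j) = -4*j² (Q(j) = j²*(-4) = -4*j²)
Q(1/(-203) - 1*255) + 444201 = -4*(1/(-203) - 1*255)² + 444201 = -4*(-1/203 - 255)² + 444201 = -4*(-51766/203)² + 444201 = -4*2679718756/41209 + 444201 = -10718875024/41209 + 444201 = 7586203985/41209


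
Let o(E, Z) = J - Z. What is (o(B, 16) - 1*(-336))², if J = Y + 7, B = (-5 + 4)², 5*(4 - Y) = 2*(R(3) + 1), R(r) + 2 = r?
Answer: 2725801/25 ≈ 1.0903e+5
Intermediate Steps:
R(r) = -2 + r
Y = 16/5 (Y = 4 - 2*((-2 + 3) + 1)/5 = 4 - 2*(1 + 1)/5 = 4 - 2*2/5 = 4 - ⅕*4 = 4 - ⅘ = 16/5 ≈ 3.2000)
B = 1 (B = (-1)² = 1)
J = 51/5 (J = 16/5 + 7 = 51/5 ≈ 10.200)
o(E, Z) = 51/5 - Z
(o(B, 16) - 1*(-336))² = ((51/5 - 1*16) - 1*(-336))² = ((51/5 - 16) + 336)² = (-29/5 + 336)² = (1651/5)² = 2725801/25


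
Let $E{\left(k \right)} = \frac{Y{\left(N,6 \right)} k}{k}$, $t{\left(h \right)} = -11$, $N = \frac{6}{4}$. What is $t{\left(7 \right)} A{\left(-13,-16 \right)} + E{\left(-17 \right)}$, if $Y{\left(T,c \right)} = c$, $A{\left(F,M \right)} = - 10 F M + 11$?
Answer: $22765$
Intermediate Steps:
$N = \frac{3}{2}$ ($N = 6 \cdot \frac{1}{4} = \frac{3}{2} \approx 1.5$)
$A{\left(F,M \right)} = 11 - 10 F M$ ($A{\left(F,M \right)} = - 10 F M + 11 = 11 - 10 F M$)
$E{\left(k \right)} = 6$ ($E{\left(k \right)} = \frac{6 k}{k} = 6$)
$t{\left(7 \right)} A{\left(-13,-16 \right)} + E{\left(-17 \right)} = - 11 \left(11 - \left(-130\right) \left(-16\right)\right) + 6 = - 11 \left(11 - 2080\right) + 6 = \left(-11\right) \left(-2069\right) + 6 = 22759 + 6 = 22765$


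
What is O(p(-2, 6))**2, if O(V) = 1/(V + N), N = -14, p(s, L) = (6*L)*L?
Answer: 1/40804 ≈ 2.4507e-5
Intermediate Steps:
p(s, L) = 6*L**2
O(V) = 1/(-14 + V) (O(V) = 1/(V - 14) = 1/(-14 + V))
O(p(-2, 6))**2 = (1/(-14 + 6*6**2))**2 = (1/(-14 + 6*36))**2 = (1/(-14 + 216))**2 = (1/202)**2 = 1/40804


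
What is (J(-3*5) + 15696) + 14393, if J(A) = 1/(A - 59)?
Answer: 2226585/74 ≈ 30089.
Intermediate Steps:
J(A) = 1/(-59 + A)
(J(-3*5) + 15696) + 14393 = (1/(-59 - 3*5) + 15696) + 14393 = (1/(-59 - 15) + 15696) + 14393 = (1/(-74) + 15696) + 14393 = (-1/74 + 15696) + 14393 = 1161503/74 + 14393 = 2226585/74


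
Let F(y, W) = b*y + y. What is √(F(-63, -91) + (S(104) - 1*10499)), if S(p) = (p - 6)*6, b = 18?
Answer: 2*I*√2777 ≈ 105.39*I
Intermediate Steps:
F(y, W) = 19*y (F(y, W) = 18*y + y = 19*y)
S(p) = -36 + 6*p (S(p) = (-6 + p)*6 = -36 + 6*p)
√(F(-63, -91) + (S(104) - 1*10499)) = √(19*(-63) + ((-36 + 6*104) - 1*10499)) = √(-1197 + ((-36 + 624) - 10499)) = √(-1197 + (588 - 10499)) = √(-1197 - 9911) = √(-11108) = 2*I*√2777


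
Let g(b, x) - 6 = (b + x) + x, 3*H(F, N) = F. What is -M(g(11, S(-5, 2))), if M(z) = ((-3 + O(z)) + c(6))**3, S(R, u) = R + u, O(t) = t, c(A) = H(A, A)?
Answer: -1000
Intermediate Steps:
H(F, N) = F/3
c(A) = A/3
g(b, x) = 6 + b + 2*x (g(b, x) = 6 + ((b + x) + x) = 6 + (b + 2*x) = 6 + b + 2*x)
M(z) = (-1 + z)**3 (M(z) = ((-3 + z) + (1/3)*6)**3 = ((-3 + z) + 2)**3 = (-1 + z)**3)
-M(g(11, S(-5, 2))) = -(-1 + (6 + 11 + 2*(-5 + 2)))**3 = -(-1 + (6 + 11 + 2*(-3)))**3 = -(-1 + (6 + 11 - 6))**3 = -(-1 + 11)**3 = -1*10**3 = -1*1000 = -1000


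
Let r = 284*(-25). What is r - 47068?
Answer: -54168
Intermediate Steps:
r = -7100
r - 47068 = -7100 - 47068 = -54168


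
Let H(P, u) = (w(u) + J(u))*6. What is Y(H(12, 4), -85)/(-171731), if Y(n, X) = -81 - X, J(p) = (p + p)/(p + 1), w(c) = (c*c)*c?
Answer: -4/171731 ≈ -2.3292e-5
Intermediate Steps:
w(c) = c**3 (w(c) = c**2*c = c**3)
J(p) = 2*p/(1 + p) (J(p) = (2*p)/(1 + p) = 2*p/(1 + p))
H(P, u) = 6*u**3 + 12*u/(1 + u) (H(P, u) = (u**3 + 2*u/(1 + u))*6 = 6*u**3 + 12*u/(1 + u))
Y(H(12, 4), -85)/(-171731) = (-81 - 1*(-85))/(-171731) = (-81 + 85)*(-1/171731) = 4*(-1/171731) = -4/171731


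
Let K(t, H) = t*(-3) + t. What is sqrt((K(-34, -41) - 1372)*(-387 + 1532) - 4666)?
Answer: I*sqrt(1497746) ≈ 1223.8*I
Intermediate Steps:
K(t, H) = -2*t (K(t, H) = -3*t + t = -2*t)
sqrt((K(-34, -41) - 1372)*(-387 + 1532) - 4666) = sqrt((-2*(-34) - 1372)*(-387 + 1532) - 4666) = sqrt((68 - 1372)*1145 - 4666) = sqrt(-1304*1145 - 4666) = sqrt(-1493080 - 4666) = sqrt(-1497746) = I*sqrt(1497746)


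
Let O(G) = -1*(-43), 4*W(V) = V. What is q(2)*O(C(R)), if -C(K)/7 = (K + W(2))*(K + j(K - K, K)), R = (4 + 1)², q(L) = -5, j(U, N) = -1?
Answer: -215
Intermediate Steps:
W(V) = V/4
R = 25 (R = 5² = 25)
C(K) = -7*(½ + K)*(-1 + K) (C(K) = -7*(K + (¼)*2)*(K - 1) = -7*(K + ½)*(-1 + K) = -7*(½ + K)*(-1 + K))
O(G) = 43
q(2)*O(C(R)) = -5*43 = -215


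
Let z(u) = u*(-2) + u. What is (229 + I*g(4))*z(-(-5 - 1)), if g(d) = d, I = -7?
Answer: -1206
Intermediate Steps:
z(u) = -u (z(u) = -2*u + u = -u)
(229 + I*g(4))*z(-(-5 - 1)) = (229 - 7*4)*(-(-1)*(-5 - 1)) = (229 - 28)*(-(-1)*(-6)) = 201*(-1*6) = 201*(-6) = -1206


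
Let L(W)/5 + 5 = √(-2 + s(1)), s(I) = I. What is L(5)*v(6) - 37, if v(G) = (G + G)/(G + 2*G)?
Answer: -161/3 + 10*I/3 ≈ -53.667 + 3.3333*I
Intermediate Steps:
v(G) = ⅔ (v(G) = (2*G)/((3*G)) = (2*G)*(1/(3*G)) = ⅔)
L(W) = -25 + 5*I (L(W) = -25 + 5*√(-2 + 1) = -25 + 5*√(-1) = -25 + 5*I)
L(5)*v(6) - 37 = (-25 + 5*I)*(⅔) - 37 = (-50/3 + 10*I/3) - 37 = -161/3 + 10*I/3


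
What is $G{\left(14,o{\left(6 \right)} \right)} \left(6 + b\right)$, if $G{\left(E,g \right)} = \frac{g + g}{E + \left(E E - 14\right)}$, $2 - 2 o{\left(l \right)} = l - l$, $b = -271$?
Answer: $- \frac{265}{98} \approx -2.7041$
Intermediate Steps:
$o{\left(l \right)} = 1$ ($o{\left(l \right)} = 1 - \frac{l - l}{2} = 1 - 0 = 1 + 0 = 1$)
$G{\left(E,g \right)} = \frac{2 g}{-14 + E + E^{2}}$ ($G{\left(E,g \right)} = \frac{2 g}{E + \left(E^{2} - 14\right)} = \frac{2 g}{E + \left(-14 + E^{2}\right)} = \frac{2 g}{-14 + E + E^{2}}$)
$G{\left(14,o{\left(6 \right)} \right)} \left(6 + b\right) = 2 \cdot 1 \frac{1}{-14 + 14 + 14^{2}} \left(6 - 271\right) = 2 \cdot 1 \frac{1}{-14 + 14 + 196} \left(-265\right) = 2 \cdot 1 \cdot \frac{1}{196} \left(-265\right) = \frac{1}{98} \left(-265\right) = - \frac{265}{98}$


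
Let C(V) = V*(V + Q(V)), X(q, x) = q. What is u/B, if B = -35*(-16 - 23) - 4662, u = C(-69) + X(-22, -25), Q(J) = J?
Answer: -9500/3297 ≈ -2.8814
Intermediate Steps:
C(V) = 2*V² (C(V) = V*(V + V) = V*(2*V) = 2*V²)
u = 9500 (u = 2*(-69)² - 22 = 2*4761 - 22 = 9522 - 22 = 9500)
B = -3297 (B = -35*(-39) - 4662 = 1365 - 4662 = -3297)
u/B = 9500/(-3297) = 9500*(-1/3297) = -9500/3297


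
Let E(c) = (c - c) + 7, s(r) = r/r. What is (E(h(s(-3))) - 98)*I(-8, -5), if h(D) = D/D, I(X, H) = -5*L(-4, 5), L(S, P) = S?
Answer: -1820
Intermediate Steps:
s(r) = 1
I(X, H) = 20 (I(X, H) = -5*(-4) = 20)
h(D) = 1
E(c) = 7 (E(c) = 0 + 7 = 7)
(E(h(s(-3))) - 98)*I(-8, -5) = (7 - 98)*20 = -91*20 = -1820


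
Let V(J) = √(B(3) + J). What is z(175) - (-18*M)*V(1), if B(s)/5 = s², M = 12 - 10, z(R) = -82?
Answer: -82 + 36*√46 ≈ 162.16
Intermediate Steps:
M = 2
B(s) = 5*s²
V(J) = √(45 + J) (V(J) = √(5*3² + J) = √(5*9 + J) = √(45 + J))
z(175) - (-18*M)*V(1) = -82 - (-18*2)*√(45 + 1) = -82 - (-36)*√46 = -82 + 36*√46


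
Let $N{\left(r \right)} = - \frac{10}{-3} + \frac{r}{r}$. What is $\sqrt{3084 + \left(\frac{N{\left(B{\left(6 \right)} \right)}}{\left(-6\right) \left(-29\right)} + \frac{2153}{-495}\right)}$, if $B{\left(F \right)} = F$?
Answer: $\frac{\sqrt{282051764390}}{9570} \approx 55.495$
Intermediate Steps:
$N{\left(r \right)} = \frac{13}{3}$ ($N{\left(r \right)} = \left(-10\right) \left(- \frac{1}{3}\right) + 1 = \frac{10}{3} + 1 = \frac{13}{3}$)
$\sqrt{3084 + \left(\frac{N{\left(B{\left(6 \right)} \right)}}{\left(-6\right) \left(-29\right)} + \frac{2153}{-495}\right)} = \sqrt{3084 + \left(\frac{13}{3 \left(\left(-6\right) \left(-29\right)\right)} + \frac{2153}{-495}\right)} = \sqrt{3084 + \left(\frac{13}{3 \cdot 174} + 2153 \left(- \frac{1}{495}\right)\right)} = \sqrt{3084 + \left(\frac{13}{3} \cdot \frac{1}{174} - \frac{2153}{495}\right)} = \sqrt{3084 + \left(\frac{13}{522} - \frac{2153}{495}\right)} = \sqrt{3084 - \frac{124159}{28710}} = \sqrt{\frac{88417481}{28710}} = \frac{\sqrt{282051764390}}{9570}$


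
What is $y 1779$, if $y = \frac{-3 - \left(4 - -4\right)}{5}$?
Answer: $- \frac{19569}{5} \approx -3913.8$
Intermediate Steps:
$y = - \frac{11}{5}$ ($y = \left(-3 - \left(4 + 4\right)\right) \frac{1}{5} = \left(-3 - 8\right) \frac{1}{5} = \left(-11\right) \frac{1}{5} = - \frac{11}{5} \approx -2.2$)
$y 1779 = \left(- \frac{11}{5}\right) 1779 = - \frac{19569}{5}$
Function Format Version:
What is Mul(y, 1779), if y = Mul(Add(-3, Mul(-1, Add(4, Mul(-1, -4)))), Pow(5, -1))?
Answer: Rational(-19569, 5) ≈ -3913.8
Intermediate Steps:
y = Rational(-11, 5) (y = Mul(Add(-3, Mul(-1, Add(4, 4))), Rational(1, 5)) = Mul(Add(-3, Mul(-1, 8)), Rational(1, 5)) = Mul(Add(-3, -8), Rational(1, 5)) = Mul(-11, Rational(1, 5)) = Rational(-11, 5) ≈ -2.2000)
Mul(y, 1779) = Mul(Rational(-11, 5), 1779) = Rational(-19569, 5)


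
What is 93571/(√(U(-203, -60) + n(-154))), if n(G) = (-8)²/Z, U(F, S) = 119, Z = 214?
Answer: 93571*√1365855/12765 ≈ 8566.9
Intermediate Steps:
n(G) = 32/107 (n(G) = (-8)²/214 = 64*(1/214) = 32/107)
93571/(√(U(-203, -60) + n(-154))) = 93571/(√(119 + 32/107)) = 93571/(√(12765/107)) = 93571/((√1365855/107)) = 93571*(√1365855/12765) = 93571*√1365855/12765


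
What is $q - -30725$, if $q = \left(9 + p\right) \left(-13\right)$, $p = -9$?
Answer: $30725$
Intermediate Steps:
$q = 0$ ($q = \left(9 - 9\right) \left(-13\right) = 0 \left(-13\right) = 0$)
$q - -30725 = 0 - -30725 = 0 + 30725 = 30725$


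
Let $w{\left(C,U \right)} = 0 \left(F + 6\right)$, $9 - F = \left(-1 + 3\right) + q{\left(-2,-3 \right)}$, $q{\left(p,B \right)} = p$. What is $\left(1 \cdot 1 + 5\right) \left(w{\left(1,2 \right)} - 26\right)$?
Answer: $-156$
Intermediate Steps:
$F = 9$ ($F = 9 - \left(\left(-1 + 3\right) - 2\right) = 9 - \left(2 - 2\right) = 9 - 0 = 9 + 0 = 9$)
$w{\left(C,U \right)} = 0$ ($w{\left(C,U \right)} = 0 \left(9 + 6\right) = 0 \cdot 15 = 0$)
$\left(1 \cdot 1 + 5\right) \left(w{\left(1,2 \right)} - 26\right) = \left(1 \cdot 1 + 5\right) \left(0 - 26\right) = \left(1 + 5\right) \left(0 - 26\right) = 6 \left(0 - 26\right) = 6 \left(-26\right) = -156$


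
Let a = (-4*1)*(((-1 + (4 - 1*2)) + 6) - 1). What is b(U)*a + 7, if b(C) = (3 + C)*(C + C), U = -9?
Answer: -2585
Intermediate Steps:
a = -24 (a = -4*(((-1 + (4 - 2)) + 6) - 1) = -4*(((-1 + 2) + 6) - 1) = -4*((1 + 6) - 1) = -4*(7 - 1) = -4*6 = -24)
b(C) = 2*C*(3 + C) (b(C) = (3 + C)*(2*C) = 2*C*(3 + C))
b(U)*a + 7 = (2*(-9)*(3 - 9))*(-24) + 7 = (2*(-9)*(-6))*(-24) + 7 = 108*(-24) + 7 = -2592 + 7 = -2585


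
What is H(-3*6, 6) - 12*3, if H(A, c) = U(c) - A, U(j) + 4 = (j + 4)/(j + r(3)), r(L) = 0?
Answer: -61/3 ≈ -20.333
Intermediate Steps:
U(j) = -4 + (4 + j)/j (U(j) = -4 + (j + 4)/(j + 0) = -4 + (4 + j)/j)
H(A, c) = -3 - A + 4/c (H(A, c) = (-3 + 4/c) - A = -3 - A + 4/c)
H(-3*6, 6) - 12*3 = (-3 - (-3)*6 + 4/6) - 12*3 = (-3 - 1*(-18) + 4*(⅙)) - 36 = (-3 + 18 + ⅔) - 36 = 47/3 - 36 = -61/3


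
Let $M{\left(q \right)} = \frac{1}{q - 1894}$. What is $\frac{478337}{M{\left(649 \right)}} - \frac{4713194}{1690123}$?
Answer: $- \frac{1006518219699689}{1690123} \approx -5.9553 \cdot 10^{8}$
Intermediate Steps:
$M{\left(q \right)} = \frac{1}{-1894 + q}$
$\frac{478337}{M{\left(649 \right)}} - \frac{4713194}{1690123} = \frac{478337}{\frac{1}{-1894 + 649}} - \frac{4713194}{1690123} = \frac{478337}{\frac{1}{-1245}} - \frac{4713194}{1690123} = \frac{478337}{- \frac{1}{1245}} - \frac{4713194}{1690123} = 478337 \left(-1245\right) - \frac{4713194}{1690123} = -595529565 - \frac{4713194}{1690123} = - \frac{1006518219699689}{1690123}$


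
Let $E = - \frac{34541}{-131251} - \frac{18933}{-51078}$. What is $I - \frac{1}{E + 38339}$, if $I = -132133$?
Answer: $- \frac{11320731925240961179}{85676794767441} \approx -1.3213 \cdot 10^{5}$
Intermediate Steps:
$E = \frac{1416420127}{2234679526}$ ($E = \left(-34541\right) \left(- \frac{1}{131251}\right) - - \frac{6311}{17026} = \frac{34541}{131251} + \frac{6311}{17026} = \frac{1416420127}{2234679526} \approx 0.63384$)
$I - \frac{1}{E + 38339} = -132133 - \frac{1}{\frac{1416420127}{2234679526} + 38339} = -132133 - \frac{1}{\frac{85676794767441}{2234679526}} = -132133 - \frac{2234679526}{85676794767441} = - \frac{11320731925240961179}{85676794767441}$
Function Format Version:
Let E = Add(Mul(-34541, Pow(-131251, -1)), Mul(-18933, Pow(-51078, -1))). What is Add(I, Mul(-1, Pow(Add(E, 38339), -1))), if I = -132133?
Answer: Rational(-11320731925240961179, 85676794767441) ≈ -1.3213e+5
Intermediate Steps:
E = Rational(1416420127, 2234679526) (E = Add(Mul(-34541, Rational(-1, 131251)), Mul(-18933, Rational(-1, 51078))) = Add(Rational(34541, 131251), Rational(6311, 17026)) = Rational(1416420127, 2234679526) ≈ 0.63384)
Add(I, Mul(-1, Pow(Add(E, 38339), -1))) = Add(-132133, Mul(-1, Pow(Add(Rational(1416420127, 2234679526), 38339), -1))) = Add(-132133, Mul(-1, Pow(Rational(85676794767441, 2234679526), -1))) = Add(-132133, Mul(-1, Rational(2234679526, 85676794767441))) = Add(-132133, Rational(-2234679526, 85676794767441)) = Rational(-11320731925240961179, 85676794767441)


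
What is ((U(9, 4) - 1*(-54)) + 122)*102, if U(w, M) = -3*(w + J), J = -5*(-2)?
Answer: 12138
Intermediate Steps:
J = 10
U(w, M) = -30 - 3*w (U(w, M) = -3*(w + 10) = -3*(10 + w) = -30 - 3*w)
((U(9, 4) - 1*(-54)) + 122)*102 = (((-30 - 3*9) - 1*(-54)) + 122)*102 = (((-30 - 27) + 54) + 122)*102 = ((-57 + 54) + 122)*102 = (-3 + 122)*102 = 119*102 = 12138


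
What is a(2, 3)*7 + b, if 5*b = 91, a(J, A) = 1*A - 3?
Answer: 91/5 ≈ 18.200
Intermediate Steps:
a(J, A) = -3 + A (a(J, A) = A - 3 = -3 + A)
b = 91/5 (b = (⅕)*91 = 91/5 ≈ 18.200)
a(2, 3)*7 + b = (-3 + 3)*7 + 91/5 = 0*7 + 91/5 = 0 + 91/5 = 91/5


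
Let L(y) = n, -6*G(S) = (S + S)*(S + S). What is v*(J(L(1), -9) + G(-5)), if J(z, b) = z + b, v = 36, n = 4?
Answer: -780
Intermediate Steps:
G(S) = -2*S**2/3 (G(S) = -(S + S)*(S + S)/6 = -2*S*2*S/6 = -2*S**2/3)
L(y) = 4
J(z, b) = b + z
v*(J(L(1), -9) + G(-5)) = 36*((-9 + 4) - 2/3*(-5)**2) = 36*(-5 - 2/3*25) = 36*(-5 - 50/3) = 36*(-65/3) = -780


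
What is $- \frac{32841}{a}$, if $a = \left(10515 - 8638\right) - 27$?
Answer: $- \frac{32841}{1850} \approx -17.752$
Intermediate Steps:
$a = 1850$ ($a = 1877 - 27 = 1850$)
$- \frac{32841}{a} = - \frac{32841}{1850}$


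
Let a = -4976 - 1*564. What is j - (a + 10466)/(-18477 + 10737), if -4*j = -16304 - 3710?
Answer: 3227668/645 ≈ 5004.1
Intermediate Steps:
j = 10007/2 (j = -(-16304 - 3710)/4 = -1/4*(-20014) = 10007/2 ≈ 5003.5)
a = -5540 (a = -4976 - 564 = -5540)
j - (a + 10466)/(-18477 + 10737) = 10007/2 - (-5540 + 10466)/(-18477 + 10737) = 10007/2 - 4926/(-7740) = 10007/2 - 4926*(-1)/7740 = 10007/2 - 1*(-821/1290) = 10007/2 + 821/1290 = 3227668/645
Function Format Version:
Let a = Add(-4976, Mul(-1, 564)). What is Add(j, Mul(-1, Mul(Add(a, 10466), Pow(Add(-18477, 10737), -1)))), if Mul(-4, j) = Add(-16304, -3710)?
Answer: Rational(3227668, 645) ≈ 5004.1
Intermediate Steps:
j = Rational(10007, 2) (j = Mul(Rational(-1, 4), Add(-16304, -3710)) = Mul(Rational(-1, 4), -20014) = Rational(10007, 2) ≈ 5003.5)
a = -5540 (a = Add(-4976, -564) = -5540)
Add(j, Mul(-1, Mul(Add(a, 10466), Pow(Add(-18477, 10737), -1)))) = Add(Rational(10007, 2), Mul(-1, Mul(Add(-5540, 10466), Pow(Add(-18477, 10737), -1)))) = Add(Rational(10007, 2), Mul(-1, Mul(4926, Pow(-7740, -1)))) = Add(Rational(10007, 2), Mul(-1, Mul(4926, Rational(-1, 7740)))) = Add(Rational(10007, 2), Mul(-1, Rational(-821, 1290))) = Add(Rational(10007, 2), Rational(821, 1290)) = Rational(3227668, 645)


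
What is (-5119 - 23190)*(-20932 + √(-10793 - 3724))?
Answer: 592563988 - 84927*I*√1613 ≈ 5.9256e+8 - 3.4109e+6*I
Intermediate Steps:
(-5119 - 23190)*(-20932 + √(-10793 - 3724)) = -28309*(-20932 + √(-14517)) = -28309*(-20932 + 3*I*√1613) = 592563988 - 84927*I*√1613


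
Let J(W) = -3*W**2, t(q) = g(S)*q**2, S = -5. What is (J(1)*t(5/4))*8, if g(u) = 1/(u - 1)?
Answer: 25/4 ≈ 6.2500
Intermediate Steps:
g(u) = 1/(-1 + u)
t(q) = -q**2/6 (t(q) = q**2/(-1 - 5) = q**2/(-6) = -q**2/6)
(J(1)*t(5/4))*8 = ((-3*1**2)*(-(5/4)**2/6))*8 = ((-3*1)*(-(5*(1/4))**2/6))*8 = -(-1)*(5/4)**2/2*8 = -(-1)*25/(2*16)*8 = -3*(-25/96)*8 = (25/32)*8 = 25/4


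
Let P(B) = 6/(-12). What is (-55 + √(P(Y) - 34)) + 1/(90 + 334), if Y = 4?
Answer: -23319/424 + I*√138/2 ≈ -54.998 + 5.8737*I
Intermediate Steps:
P(B) = -½ (P(B) = 6*(-1/12) = -½)
(-55 + √(P(Y) - 34)) + 1/(90 + 334) = (-55 + √(-½ - 34)) + 1/(90 + 334) = (-55 + √(-69/2)) + 1/424 = (-55 + I*√138/2) + 1/424 = -23319/424 + I*√138/2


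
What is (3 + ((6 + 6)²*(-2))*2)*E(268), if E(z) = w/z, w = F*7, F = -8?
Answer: 8022/67 ≈ 119.73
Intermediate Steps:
w = -56 (w = -8*7 = -56)
E(z) = -56/z
(3 + ((6 + 6)²*(-2))*2)*E(268) = (3 + ((6 + 6)²*(-2))*2)*(-56/268) = (3 + (12²*(-2))*2)*(-56*1/268) = (3 + (144*(-2))*2)*(-14/67) = (3 - 288*2)*(-14/67) = (3 - 576)*(-14/67) = -573*(-14/67) = 8022/67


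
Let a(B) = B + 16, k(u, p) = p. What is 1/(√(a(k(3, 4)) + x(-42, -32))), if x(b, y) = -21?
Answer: -I ≈ -1.0*I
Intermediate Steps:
a(B) = 16 + B
1/(√(a(k(3, 4)) + x(-42, -32))) = 1/(√((16 + 4) - 21)) = 1/(√(20 - 21)) = 1/(√(-1)) = 1/I = -I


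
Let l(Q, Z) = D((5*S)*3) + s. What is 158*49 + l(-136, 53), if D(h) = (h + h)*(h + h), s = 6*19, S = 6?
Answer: 40256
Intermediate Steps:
s = 114
D(h) = 4*h**2 (D(h) = (2*h)*(2*h) = 4*h**2)
l(Q, Z) = 32514 (l(Q, Z) = 4*((5*6)*3)**2 + 114 = 4*(30*3)**2 + 114 = 4*90**2 + 114 = 4*8100 + 114 = 32400 + 114 = 32514)
158*49 + l(-136, 53) = 158*49 + 32514 = 7742 + 32514 = 40256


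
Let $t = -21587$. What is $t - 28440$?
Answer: $-50027$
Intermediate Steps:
$t - 28440 = -21587 - 28440 = -50027$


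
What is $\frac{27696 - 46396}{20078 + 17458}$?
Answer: $- \frac{275}{552} \approx -0.49819$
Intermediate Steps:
$\frac{27696 - 46396}{20078 + 17458} = - \frac{18700}{37536} = \left(-18700\right) \frac{1}{37536} = - \frac{275}{552}$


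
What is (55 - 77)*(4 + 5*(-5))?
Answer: 462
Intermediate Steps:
(55 - 77)*(4 + 5*(-5)) = -22*(4 - 25) = -22*(-21) = 462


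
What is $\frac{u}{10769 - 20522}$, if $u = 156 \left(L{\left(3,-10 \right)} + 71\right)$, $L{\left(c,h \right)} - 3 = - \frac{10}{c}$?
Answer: $- \frac{11024}{9753} \approx -1.1303$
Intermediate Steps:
$L{\left(c,h \right)} = 3 - \frac{10}{c}$
$u = 11024$ ($u = 156 \left(\left(3 - \frac{10}{3}\right) + 71\right) = 156 \left(- \frac{1}{3} + 71\right) = 156 \cdot \frac{212}{3} = 11024$)
$\frac{u}{10769 - 20522} = \frac{11024}{10769 - 20522} = \frac{11024}{-9753} = 11024 \left(- \frac{1}{9753}\right) = - \frac{11024}{9753}$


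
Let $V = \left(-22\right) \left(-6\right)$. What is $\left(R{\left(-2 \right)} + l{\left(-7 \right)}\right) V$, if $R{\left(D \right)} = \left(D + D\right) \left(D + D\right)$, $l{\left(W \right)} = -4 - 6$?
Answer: $792$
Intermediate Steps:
$V = 132$
$l{\left(W \right)} = -10$
$R{\left(D \right)} = 4 D^{2}$ ($R{\left(D \right)} = 2 D 2 D = 4 D^{2}$)
$\left(R{\left(-2 \right)} + l{\left(-7 \right)}\right) V = \left(4 \left(-2\right)^{2} - 10\right) 132 = \left(4 \cdot 4 - 10\right) 132 = \left(16 - 10\right) 132 = 6 \cdot 132 = 792$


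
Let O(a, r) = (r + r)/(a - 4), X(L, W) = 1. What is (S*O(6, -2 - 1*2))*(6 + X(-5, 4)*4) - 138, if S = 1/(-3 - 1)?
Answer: -128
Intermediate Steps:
S = -¼ (S = 1/(-4) = -¼ ≈ -0.25000)
O(a, r) = 2*r/(-4 + a) (O(a, r) = (2*r)/(-4 + a) = 2*r/(-4 + a))
(S*O(6, -2 - 1*2))*(6 + X(-5, 4)*4) - 138 = (-(-2 - 1*2)/(2*(-4 + 6)))*(6 + 1*4) - 138 = (-(-2 - 2)/(2*2))*(6 + 4) - 138 = -(-4)/(2*2)*10 - 138 = -¼*(-4)*10 - 138 = 1*10 - 138 = 10 - 138 = -128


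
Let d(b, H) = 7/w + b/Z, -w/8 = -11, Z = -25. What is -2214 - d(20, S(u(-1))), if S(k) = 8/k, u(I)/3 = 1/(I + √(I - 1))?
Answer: -973843/440 ≈ -2213.3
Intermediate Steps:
w = 88 (w = -8*(-11) = 88)
u(I) = 3/(I + √(-1 + I)) (u(I) = 3/(I + √(I - 1)) = 3/(I + √(-1 + I)))
d(b, H) = 7/88 - b/25 (d(b, H) = 7/88 + b/(-25) = 7*(1/88) + b*(-1/25) = 7/88 - b/25)
-2214 - d(20, S(u(-1))) = -2214 - (7/88 - 1/25*20) = -2214 - (7/88 - ⅘) = -2214 - 1*(-317/440) = -2214 + 317/440 = -973843/440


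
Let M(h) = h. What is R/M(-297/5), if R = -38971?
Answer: 194855/297 ≈ 656.08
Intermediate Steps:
R/M(-297/5) = -38971/((-297/5)) = -38971/((-297*⅕)) = -38971/(-297/5) = -38971*(-5/297) = 194855/297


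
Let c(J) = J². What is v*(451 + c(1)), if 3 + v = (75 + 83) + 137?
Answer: 131984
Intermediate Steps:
v = 292 (v = -3 + ((75 + 83) + 137) = -3 + (158 + 137) = -3 + 295 = 292)
v*(451 + c(1)) = 292*(451 + 1²) = 292*(451 + 1) = 292*452 = 131984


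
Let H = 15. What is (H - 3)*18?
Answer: 216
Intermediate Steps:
(H - 3)*18 = (15 - 3)*18 = 12*18 = 216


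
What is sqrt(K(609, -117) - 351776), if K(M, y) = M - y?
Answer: 5*I*sqrt(14042) ≈ 592.5*I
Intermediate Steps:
sqrt(K(609, -117) - 351776) = sqrt((609 - 1*(-117)) - 351776) = sqrt((609 + 117) - 351776) = sqrt(726 - 351776) = sqrt(-351050) = 5*I*sqrt(14042)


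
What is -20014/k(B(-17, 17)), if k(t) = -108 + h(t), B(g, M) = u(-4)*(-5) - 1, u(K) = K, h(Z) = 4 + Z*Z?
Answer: -20014/257 ≈ -77.875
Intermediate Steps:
h(Z) = 4 + Z²
B(g, M) = 19 (B(g, M) = -4*(-5) - 1 = 20 - 1 = 19)
k(t) = -104 + t² (k(t) = -108 + (4 + t²) = -104 + t²)
-20014/k(B(-17, 17)) = -20014/(-104 + 19²) = -20014/(-104 + 361) = -20014/257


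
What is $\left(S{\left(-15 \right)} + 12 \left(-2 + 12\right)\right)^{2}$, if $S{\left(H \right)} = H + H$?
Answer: $8100$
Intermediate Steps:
$S{\left(H \right)} = 2 H$
$\left(S{\left(-15 \right)} + 12 \left(-2 + 12\right)\right)^{2} = \left(2 \left(-15\right) + 12 \left(-2 + 12\right)\right)^{2} = \left(-30 + 12 \cdot 10\right)^{2} = \left(-30 + 120\right)^{2} = 90^{2} = 8100$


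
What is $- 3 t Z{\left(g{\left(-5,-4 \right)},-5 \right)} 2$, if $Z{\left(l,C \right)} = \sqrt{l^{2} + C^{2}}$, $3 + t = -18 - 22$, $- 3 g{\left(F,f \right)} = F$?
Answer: $430 \sqrt{10} \approx 1359.8$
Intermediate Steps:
$g{\left(F,f \right)} = - \frac{F}{3}$
$t = -43$ ($t = -3 - 40 = -43$)
$Z{\left(l,C \right)} = \sqrt{C^{2} + l^{2}}$
$- 3 t Z{\left(g{\left(-5,-4 \right)},-5 \right)} 2 = \left(-3\right) \left(-43\right) \sqrt{\left(-5\right)^{2} + \left(\left(- \frac{1}{3}\right) \left(-5\right)\right)^{2}} \cdot 2 = 129 \sqrt{25 + \left(\frac{5}{3}\right)^{2}} \cdot 2 = 129 \sqrt{25 + \frac{25}{9}} \cdot 2 = 129 \sqrt{\frac{250}{9}} \cdot 2 = 129 \frac{5 \sqrt{10}}{3} \cdot 2 = 129 \frac{10 \sqrt{10}}{3} = 430 \sqrt{10}$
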